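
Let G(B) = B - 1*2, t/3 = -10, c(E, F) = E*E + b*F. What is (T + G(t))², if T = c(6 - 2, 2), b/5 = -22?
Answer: 55696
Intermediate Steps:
b = -110 (b = 5*(-22) = -110)
c(E, F) = E² - 110*F (c(E, F) = E*E - 110*F = E² - 110*F)
t = -30 (t = 3*(-10) = -30)
G(B) = -2 + B (G(B) = B - 2 = -2 + B)
T = -204 (T = (6 - 2)² - 110*2 = 4² - 220 = 16 - 220 = -204)
(T + G(t))² = (-204 + (-2 - 30))² = (-204 - 32)² = (-236)² = 55696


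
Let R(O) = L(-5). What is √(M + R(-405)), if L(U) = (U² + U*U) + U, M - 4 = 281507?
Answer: 18*√869 ≈ 530.62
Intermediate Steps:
M = 281511 (M = 4 + 281507 = 281511)
L(U) = U + 2*U² (L(U) = (U² + U²) + U = 2*U² + U = U + 2*U²)
R(O) = 45 (R(O) = -5*(1 + 2*(-5)) = -5*(1 - 10) = -5*(-9) = 45)
√(M + R(-405)) = √(281511 + 45) = √281556 = 18*√869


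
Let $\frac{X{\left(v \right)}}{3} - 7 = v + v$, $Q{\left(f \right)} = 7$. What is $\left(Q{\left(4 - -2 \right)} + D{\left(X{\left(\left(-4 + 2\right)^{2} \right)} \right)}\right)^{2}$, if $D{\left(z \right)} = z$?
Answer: $2704$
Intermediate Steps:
$X{\left(v \right)} = 21 + 6 v$ ($X{\left(v \right)} = 21 + 3 \left(v + v\right) = 21 + 3 \cdot 2 v = 21 + 6 v$)
$\left(Q{\left(4 - -2 \right)} + D{\left(X{\left(\left(-4 + 2\right)^{2} \right)} \right)}\right)^{2} = \left(7 + \left(21 + 6 \left(-4 + 2\right)^{2}\right)\right)^{2} = \left(7 + \left(21 + 6 \left(-2\right)^{2}\right)\right)^{2} = \left(7 + \left(21 + 6 \cdot 4\right)\right)^{2} = \left(7 + \left(21 + 24\right)\right)^{2} = \left(7 + 45\right)^{2} = 52^{2} = 2704$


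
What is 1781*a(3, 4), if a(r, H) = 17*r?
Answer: 90831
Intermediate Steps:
1781*a(3, 4) = 1781*(17*3) = 1781*51 = 90831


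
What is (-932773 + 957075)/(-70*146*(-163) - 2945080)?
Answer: -12151/639610 ≈ -0.018998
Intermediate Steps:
(-932773 + 957075)/(-70*146*(-163) - 2945080) = 24302/(-10220*(-163) - 2945080) = 24302/(1665860 - 2945080) = 24302/(-1279220) = 24302*(-1/1279220) = -12151/639610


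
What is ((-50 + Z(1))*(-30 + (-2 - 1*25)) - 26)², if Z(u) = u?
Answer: 7656289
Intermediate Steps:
((-50 + Z(1))*(-30 + (-2 - 1*25)) - 26)² = ((-50 + 1)*(-30 + (-2 - 1*25)) - 26)² = (-49*(-30 + (-2 - 25)) - 26)² = (-49*(-30 - 27) - 26)² = (-49*(-57) - 26)² = (2793 - 26)² = 2767² = 7656289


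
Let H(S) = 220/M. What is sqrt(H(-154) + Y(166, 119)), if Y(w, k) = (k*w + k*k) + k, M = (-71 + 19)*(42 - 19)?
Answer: 81*sqrt(463749)/299 ≈ 184.48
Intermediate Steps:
M = -1196 (M = -52*23 = -1196)
Y(w, k) = k + k**2 + k*w (Y(w, k) = (k*w + k**2) + k = (k**2 + k*w) + k = k + k**2 + k*w)
H(S) = -55/299 (H(S) = 220/(-1196) = 220*(-1/1196) = -55/299)
sqrt(H(-154) + Y(166, 119)) = sqrt(-55/299 + 119*(1 + 119 + 166)) = sqrt(-55/299 + 119*286) = sqrt(-55/299 + 34034) = sqrt(10176111/299) = 81*sqrt(463749)/299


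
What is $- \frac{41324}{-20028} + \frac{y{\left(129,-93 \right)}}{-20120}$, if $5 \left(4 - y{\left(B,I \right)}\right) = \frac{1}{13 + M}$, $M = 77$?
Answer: $\frac{31175955469}{15111126000} \approx 2.0631$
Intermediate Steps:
$y{\left(B,I \right)} = \frac{1799}{450}$ ($y{\left(B,I \right)} = 4 - \frac{1}{5 \left(13 + 77\right)} = 4 - \frac{1}{5 \cdot 90} = 4 - \frac{1}{450} = \frac{1799}{450}$)
$- \frac{41324}{-20028} + \frac{y{\left(129,-93 \right)}}{-20120} = - \frac{41324}{-20028} + \frac{1799}{450 \left(-20120\right)} = \left(-41324\right) \left(- \frac{1}{20028}\right) + \frac{1799}{450} \left(- \frac{1}{20120}\right) = \frac{10331}{5007} - \frac{1799}{9054000} = \frac{31175955469}{15111126000}$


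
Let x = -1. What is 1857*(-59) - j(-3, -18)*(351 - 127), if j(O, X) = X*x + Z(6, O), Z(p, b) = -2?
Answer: -113147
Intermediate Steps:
j(O, X) = -2 - X (j(O, X) = X*(-1) - 2 = -X - 2 = -2 - X)
1857*(-59) - j(-3, -18)*(351 - 127) = 1857*(-59) - (-2 - 1*(-18))*(351 - 127) = -109563 - (-2 + 18)*224 = -109563 - 16*224 = -109563 - 1*3584 = -109563 - 3584 = -113147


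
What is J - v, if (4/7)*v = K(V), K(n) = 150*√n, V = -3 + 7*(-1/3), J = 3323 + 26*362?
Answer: 12735 - 350*I*√3 ≈ 12735.0 - 606.22*I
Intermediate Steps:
J = 12735 (J = 3323 + 9412 = 12735)
V = -16/3 (V = -3 + 7*(-1*⅓) = -3 + 7*(-⅓) = -3 - 7/3 = -16/3 ≈ -5.3333)
v = 350*I*√3 (v = 7*(150*√(-16/3))/4 = 7*(150*(4*I*√3/3))/4 = 7*(200*I*√3)/4 = 350*I*√3 ≈ 606.22*I)
J - v = 12735 - 350*I*√3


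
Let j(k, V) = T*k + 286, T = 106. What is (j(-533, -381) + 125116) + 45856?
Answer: 114760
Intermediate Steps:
j(k, V) = 286 + 106*k (j(k, V) = 106*k + 286 = 286 + 106*k)
(j(-533, -381) + 125116) + 45856 = ((286 + 106*(-533)) + 125116) + 45856 = ((286 - 56498) + 125116) + 45856 = (-56212 + 125116) + 45856 = 68904 + 45856 = 114760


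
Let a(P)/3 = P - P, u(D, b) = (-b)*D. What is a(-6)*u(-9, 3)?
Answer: 0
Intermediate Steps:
u(D, b) = -D*b
a(P) = 0 (a(P) = 3*(P - P) = 3*0 = 0)
a(-6)*u(-9, 3) = 0*(-1*(-9)*3) = 0*27 = 0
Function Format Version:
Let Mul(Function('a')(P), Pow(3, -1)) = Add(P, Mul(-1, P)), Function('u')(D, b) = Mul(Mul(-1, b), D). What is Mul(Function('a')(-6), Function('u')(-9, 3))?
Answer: 0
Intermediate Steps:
Function('u')(D, b) = Mul(-1, D, b)
Function('a')(P) = 0 (Function('a')(P) = Mul(3, Add(P, Mul(-1, P))) = Mul(3, 0) = 0)
Mul(Function('a')(-6), Function('u')(-9, 3)) = Mul(0, Mul(-1, -9, 3)) = Mul(0, 27) = 0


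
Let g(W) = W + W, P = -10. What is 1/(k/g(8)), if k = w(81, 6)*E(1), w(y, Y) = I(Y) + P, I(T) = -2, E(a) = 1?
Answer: -4/3 ≈ -1.3333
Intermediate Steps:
w(y, Y) = -12 (w(y, Y) = -2 - 10 = -12)
g(W) = 2*W
k = -12 (k = -12*1 = -12)
1/(k/g(8)) = 1/(-12/(2*8)) = 1/(-12/16) = 1/(-12*1/16) = 1/(-3/4) = -4/3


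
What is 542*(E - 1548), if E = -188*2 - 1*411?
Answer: -1265570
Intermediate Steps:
E = -787 (E = -376 - 411 = -787)
542*(E - 1548) = 542*(-787 - 1548) = 542*(-2335) = -1265570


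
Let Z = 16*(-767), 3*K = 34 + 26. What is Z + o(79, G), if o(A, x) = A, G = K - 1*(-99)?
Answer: -12193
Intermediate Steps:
K = 20 (K = (34 + 26)/3 = (1/3)*60 = 20)
G = 119 (G = 20 - 1*(-99) = 20 + 99 = 119)
Z = -12272
Z + o(79, G) = -12272 + 79 = -12193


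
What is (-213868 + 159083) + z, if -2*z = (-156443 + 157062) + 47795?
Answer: -78992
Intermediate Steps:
z = -24207 (z = -((-156443 + 157062) + 47795)/2 = -(619 + 47795)/2 = -1/2*48414 = -24207)
(-213868 + 159083) + z = (-213868 + 159083) - 24207 = -54785 - 24207 = -78992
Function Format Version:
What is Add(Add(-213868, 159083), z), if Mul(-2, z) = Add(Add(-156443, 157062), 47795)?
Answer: -78992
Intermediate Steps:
z = -24207 (z = Mul(Rational(-1, 2), Add(Add(-156443, 157062), 47795)) = Mul(Rational(-1, 2), Add(619, 47795)) = Mul(Rational(-1, 2), 48414) = -24207)
Add(Add(-213868, 159083), z) = Add(Add(-213868, 159083), -24207) = Add(-54785, -24207) = -78992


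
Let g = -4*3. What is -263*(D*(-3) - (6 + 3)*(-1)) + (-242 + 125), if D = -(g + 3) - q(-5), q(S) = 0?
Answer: 4617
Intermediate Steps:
g = -12
D = 9 (D = -(-12 + 3) - 1*0 = -1*(-9) + 0 = 9 + 0 = 9)
-263*(D*(-3) - (6 + 3)*(-1)) + (-242 + 125) = -263*(9*(-3) - (6 + 3)*(-1)) + (-242 + 125) = -263*(-27 - 9*(-1)) - 117 = -263*(-27 - 1*(-9)) - 117 = -263*(-27 + 9) - 117 = -263*(-18) - 117 = 4734 - 117 = 4617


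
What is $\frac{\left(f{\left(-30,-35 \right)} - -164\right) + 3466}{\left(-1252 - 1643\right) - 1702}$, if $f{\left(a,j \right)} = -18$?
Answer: $- \frac{3612}{4597} \approx -0.78573$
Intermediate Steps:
$\frac{\left(f{\left(-30,-35 \right)} - -164\right) + 3466}{\left(-1252 - 1643\right) - 1702} = \frac{\left(-18 - -164\right) + 3466}{\left(-1252 - 1643\right) - 1702} = \frac{\left(-18 + 164\right) + 3466}{\left(-1252 - 1643\right) - 1702} = \frac{146 + 3466}{-2895 - 1702} = \frac{3612}{-4597} = 3612 \left(- \frac{1}{4597}\right) = - \frac{3612}{4597}$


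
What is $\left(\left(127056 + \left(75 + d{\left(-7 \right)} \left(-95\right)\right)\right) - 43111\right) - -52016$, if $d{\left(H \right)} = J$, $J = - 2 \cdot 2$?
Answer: $136416$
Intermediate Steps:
$J = -4$ ($J = \left(-1\right) 4 = -4$)
$d{\left(H \right)} = -4$
$\left(\left(127056 + \left(75 + d{\left(-7 \right)} \left(-95\right)\right)\right) - 43111\right) - -52016 = \left(\left(127056 + \left(75 - -380\right)\right) - 43111\right) - -52016 = \left(\left(127056 + \left(75 + 380\right)\right) - 43111\right) + 52016 = \left(\left(127056 + 455\right) - 43111\right) + 52016 = \left(127511 - 43111\right) + 52016 = 84400 + 52016 = 136416$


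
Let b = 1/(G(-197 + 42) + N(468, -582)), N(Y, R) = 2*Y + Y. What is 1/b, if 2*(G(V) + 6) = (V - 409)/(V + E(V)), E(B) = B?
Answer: 216831/155 ≈ 1398.9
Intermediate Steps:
N(Y, R) = 3*Y
G(V) = -6 + (-409 + V)/(4*V) (G(V) = -6 + ((V - 409)/(V + V))/2 = -6 + ((-409 + V)/((2*V)))/2 = -6 + ((-409 + V)*(1/(2*V)))/2 = -6 + ((-409 + V)/(2*V))/2 = -6 + (-409 + V)/(4*V))
b = 155/216831 (b = 1/((-409 - 23*(-197 + 42))/(4*(-197 + 42)) + 3*468) = 1/((1/4)*(-409 - 23*(-155))/(-155) + 1404) = 1/((1/4)*(-1/155)*(-409 + 3565) + 1404) = 1/((1/4)*(-1/155)*3156 + 1404) = 1/(-789/155 + 1404) = 1/(216831/155) = 155/216831 ≈ 0.00071484)
1/b = 1/(155/216831) = 216831/155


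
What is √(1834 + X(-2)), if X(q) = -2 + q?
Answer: √1830 ≈ 42.779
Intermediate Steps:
√(1834 + X(-2)) = √(1834 + (-2 - 2)) = √(1834 - 4) = √1830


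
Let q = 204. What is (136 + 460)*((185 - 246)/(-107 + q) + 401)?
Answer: 23146256/97 ≈ 2.3862e+5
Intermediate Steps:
(136 + 460)*((185 - 246)/(-107 + q) + 401) = (136 + 460)*((185 - 246)/(-107 + 204) + 401) = 596*(-61/97 + 401) = 596*(38836/97) = 23146256/97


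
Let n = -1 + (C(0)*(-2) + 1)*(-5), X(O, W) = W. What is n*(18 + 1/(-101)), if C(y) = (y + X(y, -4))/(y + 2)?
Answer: -47242/101 ≈ -467.74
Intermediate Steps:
C(y) = (-4 + y)/(2 + y) (C(y) = (y - 4)/(y + 2) = (-4 + y)/(2 + y))
n = -26 (n = -1 + (((-4 + 0)/(2 + 0))*(-2) + 1)*(-5) = -1 + ((-4/2)*(-2) + 1)*(-5) = -1 + (((½)*(-4))*(-2) + 1)*(-5) = -1 + (-2*(-2) + 1)*(-5) = -1 + (4 + 1)*(-5) = -1 + 5*(-5) = -1 - 25 = -26)
n*(18 + 1/(-101)) = -26*(18 + 1/(-101)) = -26*(18 - 1/101) = -26*1817/101 = -47242/101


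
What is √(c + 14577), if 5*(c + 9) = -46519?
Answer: √131605/5 ≈ 72.555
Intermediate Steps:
c = -46564/5 (c = -9 + (⅕)*(-46519) = -9 - 46519/5 = -46564/5 ≈ -9312.8)
√(c + 14577) = √(-46564/5 + 14577) = √(26321/5) = √131605/5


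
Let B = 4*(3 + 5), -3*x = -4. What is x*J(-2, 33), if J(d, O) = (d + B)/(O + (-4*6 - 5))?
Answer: 10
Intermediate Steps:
x = 4/3 (x = -1/3*(-4) = 4/3 ≈ 1.3333)
B = 32 (B = 4*8 = 32)
J(d, O) = (32 + d)/(-29 + O) (J(d, O) = (d + 32)/(O + (-4*6 - 5)) = (32 + d)/(O + (-24 - 5)) = (32 + d)/(O - 29) = (32 + d)/(-29 + O))
x*J(-2, 33) = 4*((32 - 2)/(-29 + 33))/3 = 4*(30/4)/3 = 4*((1/4)*30)/3 = (4/3)*(15/2) = 10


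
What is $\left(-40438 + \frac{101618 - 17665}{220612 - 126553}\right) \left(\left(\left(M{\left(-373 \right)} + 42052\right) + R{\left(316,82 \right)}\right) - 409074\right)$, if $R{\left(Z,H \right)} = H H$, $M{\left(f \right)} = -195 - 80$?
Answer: $\frac{457143330192799}{31353} \approx 1.4581 \cdot 10^{10}$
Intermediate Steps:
$M{\left(f \right)} = -275$ ($M{\left(f \right)} = -195 - 80 = -275$)
$R{\left(Z,H \right)} = H^{2}$
$\left(-40438 + \frac{101618 - 17665}{220612 - 126553}\right) \left(\left(\left(M{\left(-373 \right)} + 42052\right) + R{\left(316,82 \right)}\right) - 409074\right) = \left(-40438 + \frac{101618 - 17665}{220612 - 126553}\right) \left(\left(\left(-275 + 42052\right) + 82^{2}\right) - 409074\right) = \left(-40438 + \frac{83953}{94059}\right) \left(\left(41777 + 6724\right) - 409074\right) = \left(-40438 + 83953 \cdot \frac{1}{94059}\right) \left(48501 - 409074\right) = \left(-40438 + \frac{83953}{94059}\right) \left(-360573\right) = \left(- \frac{3803473889}{94059}\right) \left(-360573\right) = \frac{457143330192799}{31353}$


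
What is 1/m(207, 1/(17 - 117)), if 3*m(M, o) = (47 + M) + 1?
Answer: 1/85 ≈ 0.011765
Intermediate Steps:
m(M, o) = 16 + M/3 (m(M, o) = ((47 + M) + 1)/3 = (48 + M)/3 = 16 + M/3)
1/m(207, 1/(17 - 117)) = 1/(16 + (⅓)*207) = 1/(16 + 69) = 1/85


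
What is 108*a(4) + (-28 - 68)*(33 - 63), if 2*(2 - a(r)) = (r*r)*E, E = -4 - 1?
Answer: 7416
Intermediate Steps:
E = -5
a(r) = 2 + 5*r²/2 (a(r) = 2 - r*r*(-5)/2 = 2 - r²*(-5)/2 = 2 - (-5)*r²/2 = 2 + 5*r²/2)
108*a(4) + (-28 - 68)*(33 - 63) = 108*(2 + (5/2)*4²) + (-28 - 68)*(33 - 63) = 108*(2 + (5/2)*16) - 96*(-30) = 108*(2 + 40) + 2880 = 108*42 + 2880 = 4536 + 2880 = 7416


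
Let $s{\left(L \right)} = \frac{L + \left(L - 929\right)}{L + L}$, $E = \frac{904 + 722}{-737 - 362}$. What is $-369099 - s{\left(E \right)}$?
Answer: $- \frac{1201334171}{3252} \approx -3.6941 \cdot 10^{5}$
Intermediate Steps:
$E = - \frac{1626}{1099}$ ($E = \frac{1626}{-1099} = 1626 \left(- \frac{1}{1099}\right) = - \frac{1626}{1099} \approx -1.4795$)
$s{\left(L \right)} = \frac{-929 + 2 L}{2 L}$ ($s{\left(L \right)} = \frac{L + \left(L - 929\right)}{2 L} = \left(L + \left(-929 + L\right)\right) \frac{1}{2 L} = \left(-929 + 2 L\right) \frac{1}{2 L} = \frac{-929 + 2 L}{2 L}$)
$-369099 - s{\left(E \right)} = -369099 - \frac{- \frac{929}{2} - \frac{1626}{1099}}{- \frac{1626}{1099}} = -369099 - \left(- \frac{1099}{1626}\right) \left(- \frac{1024223}{2198}\right) = -369099 - \frac{1024223}{3252} = - \frac{1201334171}{3252}$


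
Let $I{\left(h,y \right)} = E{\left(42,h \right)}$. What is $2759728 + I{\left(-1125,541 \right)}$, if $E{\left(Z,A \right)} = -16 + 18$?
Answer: $2759730$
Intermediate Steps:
$E{\left(Z,A \right)} = 2$
$I{\left(h,y \right)} = 2$
$2759728 + I{\left(-1125,541 \right)} = 2759728 + 2 = 2759730$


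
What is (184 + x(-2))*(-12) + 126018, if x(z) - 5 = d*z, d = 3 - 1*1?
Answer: 123798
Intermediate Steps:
d = 2 (d = 3 - 1 = 2)
x(z) = 5 + 2*z
(184 + x(-2))*(-12) + 126018 = (184 + (5 + 2*(-2)))*(-12) + 126018 = (184 + (5 - 4))*(-12) + 126018 = (184 + 1)*(-12) + 126018 = 185*(-12) + 126018 = -2220 + 126018 = 123798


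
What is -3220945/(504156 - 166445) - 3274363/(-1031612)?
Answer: -2216977110247/348386720132 ≈ -6.3636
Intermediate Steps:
-3220945/(504156 - 166445) - 3274363/(-1031612) = -3220945/337711 - 3274363*(-1/1031612) = -3220945*1/337711 + 3274363/1031612 = -3220945/337711 + 3274363/1031612 = -2216977110247/348386720132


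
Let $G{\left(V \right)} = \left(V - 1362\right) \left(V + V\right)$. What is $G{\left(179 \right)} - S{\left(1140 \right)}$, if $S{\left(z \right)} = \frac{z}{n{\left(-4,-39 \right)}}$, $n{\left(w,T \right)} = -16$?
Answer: $- \frac{1693771}{4} \approx -4.2344 \cdot 10^{5}$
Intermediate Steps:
$S{\left(z \right)} = - \frac{z}{16}$ ($S{\left(z \right)} = \frac{z}{-16} = z \left(- \frac{1}{16}\right) = - \frac{z}{16}$)
$G{\left(V \right)} = 2 V \left(-1362 + V\right)$ ($G{\left(V \right)} = \left(-1362 + V\right) 2 V = 2 V \left(-1362 + V\right)$)
$G{\left(179 \right)} - S{\left(1140 \right)} = 2 \cdot 179 \left(-1362 + 179\right) - \left(- \frac{1}{16}\right) 1140 = 2 \cdot 179 \left(-1183\right) - - \frac{285}{4} = -423514 + \frac{285}{4} = - \frac{1693771}{4}$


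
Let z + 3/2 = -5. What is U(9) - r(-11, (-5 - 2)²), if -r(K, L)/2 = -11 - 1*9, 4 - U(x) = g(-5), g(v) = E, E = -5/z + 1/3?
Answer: -1447/39 ≈ -37.103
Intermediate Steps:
z = -13/2 (z = -3/2 - 5 = -13/2 ≈ -6.5000)
E = 43/39 (E = -5/(-13/2) + 1/3 = -5*(-2/13) + 1*(⅓) = 10/13 + ⅓ = 43/39 ≈ 1.1026)
g(v) = 43/39
U(x) = 113/39 (U(x) = 4 - 1*43/39 = 4 - 43/39 = 113/39)
r(K, L) = 40 (r(K, L) = -2*(-11 - 1*9) = -2*(-11 - 9) = -2*(-20) = 40)
U(9) - r(-11, (-5 - 2)²) = 113/39 - 1*40 = 113/39 - 40 = -1447/39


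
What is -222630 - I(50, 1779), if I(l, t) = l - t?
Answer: -220901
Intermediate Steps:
-222630 - I(50, 1779) = -222630 - (50 - 1*1779) = -222630 - (50 - 1779) = -222630 - 1*(-1729) = -222630 + 1729 = -220901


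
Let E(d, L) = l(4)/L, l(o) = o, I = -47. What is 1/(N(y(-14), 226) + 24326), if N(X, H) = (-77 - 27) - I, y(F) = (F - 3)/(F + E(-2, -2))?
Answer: 1/24269 ≈ 4.1205e-5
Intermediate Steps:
E(d, L) = 4/L
y(F) = (-3 + F)/(-2 + F) (y(F) = (F - 3)/(F + 4/(-2)) = (-3 + F)/(F + 4*(-½)) = (-3 + F)/(F - 2) = (-3 + F)/(-2 + F))
N(X, H) = -57 (N(X, H) = (-77 - 27) - 1*(-47) = -104 + 47 = -57)
1/(N(y(-14), 226) + 24326) = 1/(-57 + 24326) = 1/24269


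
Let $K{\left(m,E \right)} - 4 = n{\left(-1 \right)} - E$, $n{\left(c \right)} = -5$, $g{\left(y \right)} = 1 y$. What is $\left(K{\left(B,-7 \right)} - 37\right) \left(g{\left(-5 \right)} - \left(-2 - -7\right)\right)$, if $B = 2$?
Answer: $310$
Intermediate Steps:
$g{\left(y \right)} = y$
$K{\left(m,E \right)} = -1 - E$ ($K{\left(m,E \right)} = 4 - \left(5 + E\right) = -1 - E$)
$\left(K{\left(B,-7 \right)} - 37\right) \left(g{\left(-5 \right)} - \left(-2 - -7\right)\right) = \left(\left(-1 - -7\right) - 37\right) \left(-5 - \left(-2 - -7\right)\right) = \left(\left(-1 + 7\right) - 37\right) \left(-5 - \left(-2 + 7\right)\right) = \left(6 - 37\right) \left(-5 - 5\right) = - 31 \left(-5 - 5\right) = \left(-31\right) \left(-10\right) = 310$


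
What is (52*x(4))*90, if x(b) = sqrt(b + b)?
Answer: 9360*sqrt(2) ≈ 13237.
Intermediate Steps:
x(b) = sqrt(2)*sqrt(b) (x(b) = sqrt(2*b) = sqrt(2)*sqrt(b))
(52*x(4))*90 = (52*(sqrt(2)*sqrt(4)))*90 = (52*(sqrt(2)*2))*90 = (52*(2*sqrt(2)))*90 = (104*sqrt(2))*90 = 9360*sqrt(2)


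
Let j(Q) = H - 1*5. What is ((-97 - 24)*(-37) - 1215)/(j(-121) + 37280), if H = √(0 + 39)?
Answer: 20265175/231570931 - 1631*√39/694712793 ≈ 0.087497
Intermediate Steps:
H = √39 ≈ 6.2450
j(Q) = -5 + √39 (j(Q) = √39 - 1*5 = √39 - 5 = -5 + √39)
((-97 - 24)*(-37) - 1215)/(j(-121) + 37280) = ((-97 - 24)*(-37) - 1215)/((-5 + √39) + 37280) = (-121*(-37) - 1215)/(37275 + √39) = (4477 - 1215)/(37275 + √39) = 3262/(37275 + √39)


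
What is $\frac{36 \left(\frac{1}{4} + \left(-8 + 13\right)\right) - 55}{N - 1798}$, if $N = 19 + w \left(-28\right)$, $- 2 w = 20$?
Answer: $- \frac{134}{1499} \approx -0.089393$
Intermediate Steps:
$w = -10$ ($w = \left(- \frac{1}{2}\right) 20 = -10$)
$N = 299$ ($N = 19 - -280 = 19 + 280 = 299$)
$\frac{36 \left(\frac{1}{4} + \left(-8 + 13\right)\right) - 55}{N - 1798} = \frac{36 \left(\frac{1}{4} + \left(-8 + 13\right)\right) - 55}{299 - 1798} = \frac{36 \left(\frac{1}{4} + 5\right) - 55}{-1499} = \left(36 \cdot \frac{21}{4} - 55\right) \left(- \frac{1}{1499}\right) = \left(189 - 55\right) \left(- \frac{1}{1499}\right) = 134 \left(- \frac{1}{1499}\right) = - \frac{134}{1499}$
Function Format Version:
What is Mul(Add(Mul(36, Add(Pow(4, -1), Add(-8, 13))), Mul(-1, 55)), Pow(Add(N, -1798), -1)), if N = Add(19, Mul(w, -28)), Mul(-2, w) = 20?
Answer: Rational(-134, 1499) ≈ -0.089393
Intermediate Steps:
w = -10 (w = Mul(Rational(-1, 2), 20) = -10)
N = 299 (N = Add(19, Mul(-10, -28)) = Add(19, 280) = 299)
Mul(Add(Mul(36, Add(Pow(4, -1), Add(-8, 13))), Mul(-1, 55)), Pow(Add(N, -1798), -1)) = Mul(Add(Mul(36, Add(Pow(4, -1), Add(-8, 13))), Mul(-1, 55)), Pow(Add(299, -1798), -1)) = Mul(Add(Mul(36, Add(Rational(1, 4), 5)), -55), Pow(-1499, -1)) = Mul(Add(Mul(36, Rational(21, 4)), -55), Rational(-1, 1499)) = Mul(Add(189, -55), Rational(-1, 1499)) = Mul(134, Rational(-1, 1499)) = Rational(-134, 1499)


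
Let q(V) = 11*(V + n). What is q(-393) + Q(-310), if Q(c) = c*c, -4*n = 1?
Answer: 367097/4 ≈ 91774.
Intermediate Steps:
n = -1/4 (n = -1/4*1 = -1/4 ≈ -0.25000)
Q(c) = c**2
q(V) = -11/4 + 11*V (q(V) = 11*(V - 1/4) = 11*(-1/4 + V) = -11/4 + 11*V)
q(-393) + Q(-310) = (-11/4 + 11*(-393)) + (-310)**2 = (-11/4 - 4323) + 96100 = -17303/4 + 96100 = 367097/4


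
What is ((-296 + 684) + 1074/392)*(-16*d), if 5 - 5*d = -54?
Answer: -3614812/49 ≈ -73772.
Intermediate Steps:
d = 59/5 (d = 1 - 1/5*(-54) = 1 + 54/5 = 59/5 ≈ 11.800)
((-296 + 684) + 1074/392)*(-16*d) = ((-296 + 684) + 1074/392)*(-16*59/5) = (388 + 1074*(1/392))*(-944/5) = (388 + 537/196)*(-944/5) = (76585/196)*(-944/5) = -3614812/49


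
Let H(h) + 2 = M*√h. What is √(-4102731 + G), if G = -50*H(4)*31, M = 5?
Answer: I*√4115131 ≈ 2028.6*I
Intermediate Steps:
H(h) = -2 + 5*√h
G = -12400 (G = -50*(-2 + 5*√4)*31 = -50*(-2 + 5*2)*31 = -50*(-2 + 10)*31 = -50*8*31 = -400*31 = -12400)
√(-4102731 + G) = √(-4102731 - 12400) = √(-4115131) = I*√4115131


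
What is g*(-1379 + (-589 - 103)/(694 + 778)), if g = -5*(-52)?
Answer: -32996925/92 ≈ -3.5866e+5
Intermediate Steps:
g = 260
g*(-1379 + (-589 - 103)/(694 + 778)) = 260*(-1379 + (-589 - 103)/(694 + 778)) = 260*(-1379 - 692/1472) = 260*(-1379 - 692*1/1472) = 260*(-1379 - 173/368) = 260*(-507645/368) = -32996925/92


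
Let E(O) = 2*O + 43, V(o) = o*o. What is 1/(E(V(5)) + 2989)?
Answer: 1/3082 ≈ 0.00032446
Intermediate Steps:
V(o) = o²
E(O) = 43 + 2*O
1/(E(V(5)) + 2989) = 1/((43 + 2*5²) + 2989) = 1/((43 + 2*25) + 2989) = 1/((43 + 50) + 2989) = 1/(93 + 2989) = 1/3082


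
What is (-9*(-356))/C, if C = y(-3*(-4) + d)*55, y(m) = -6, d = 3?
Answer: -534/55 ≈ -9.7091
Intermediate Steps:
C = -330 (C = -6*55 = -330)
(-9*(-356))/C = -9*(-356)/(-330) = 3204*(-1/330) = -534/55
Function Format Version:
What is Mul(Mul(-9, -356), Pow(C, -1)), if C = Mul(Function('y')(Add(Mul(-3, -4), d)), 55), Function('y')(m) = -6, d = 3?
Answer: Rational(-534, 55) ≈ -9.7091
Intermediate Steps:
C = -330 (C = Mul(-6, 55) = -330)
Mul(Mul(-9, -356), Pow(C, -1)) = Mul(Mul(-9, -356), Pow(-330, -1)) = Mul(3204, Rational(-1, 330)) = Rational(-534, 55)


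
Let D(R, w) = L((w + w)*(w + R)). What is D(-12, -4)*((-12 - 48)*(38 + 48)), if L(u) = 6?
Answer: -30960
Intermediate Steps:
D(R, w) = 6
D(-12, -4)*((-12 - 48)*(38 + 48)) = 6*((-12 - 48)*(38 + 48)) = 6*(-60*86) = 6*(-5160) = -30960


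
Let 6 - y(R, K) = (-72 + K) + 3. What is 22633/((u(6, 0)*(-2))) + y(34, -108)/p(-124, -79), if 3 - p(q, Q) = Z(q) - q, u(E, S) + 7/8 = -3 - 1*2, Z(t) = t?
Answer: 93399/47 ≈ 1987.2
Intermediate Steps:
u(E, S) = -47/8 (u(E, S) = -7/8 + (-3 - 1*2) = -7/8 + (-3 - 2) = -7/8 - 5 = -47/8)
p(q, Q) = 3 (p(q, Q) = 3 - (q - q) = 3 - 1*0 = 3 + 0 = 3)
y(R, K) = 75 - K (y(R, K) = 6 - ((-72 + K) + 3) = 6 - (-69 + K) = 6 + (69 - K) = 75 - K)
22633/((u(6, 0)*(-2))) + y(34, -108)/p(-124, -79) = 22633/((-47/8*(-2))) + (75 - 1*(-108))/3 = 22633/(47/4) + (75 + 108)*(⅓) = 22633*(4/47) + 183*(⅓) = 90532/47 + 61 = 93399/47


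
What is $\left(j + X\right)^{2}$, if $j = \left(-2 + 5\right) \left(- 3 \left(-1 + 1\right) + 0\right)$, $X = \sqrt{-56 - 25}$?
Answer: $-81$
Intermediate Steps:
$X = 9 i$ ($X = \sqrt{-81} = 9 i \approx 9.0 i$)
$j = 0$ ($j = 3 \left(\left(-3\right) 0 + 0\right) = 3 \left(0 + 0\right) = 3 \cdot 0 = 0$)
$\left(j + X\right)^{2} = \left(0 + 9 i\right)^{2} = \left(9 i\right)^{2} = -81$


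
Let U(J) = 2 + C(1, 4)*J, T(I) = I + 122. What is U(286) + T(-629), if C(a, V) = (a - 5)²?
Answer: 4071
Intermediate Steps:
T(I) = 122 + I
C(a, V) = (-5 + a)²
U(J) = 2 + 16*J (U(J) = 2 + (-5 + 1)²*J = 2 + (-4)²*J = 2 + 16*J)
U(286) + T(-629) = (2 + 16*286) + (122 - 629) = (2 + 4576) - 507 = 4578 - 507 = 4071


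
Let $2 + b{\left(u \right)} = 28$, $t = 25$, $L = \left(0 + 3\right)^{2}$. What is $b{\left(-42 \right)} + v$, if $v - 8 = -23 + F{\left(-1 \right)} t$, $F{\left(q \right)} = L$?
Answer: $236$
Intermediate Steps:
$L = 9$ ($L = 3^{2} = 9$)
$F{\left(q \right)} = 9$
$b{\left(u \right)} = 26$ ($b{\left(u \right)} = -2 + 28 = 26$)
$v = 210$ ($v = 8 + \left(-23 + 9 \cdot 25\right) = 8 + \left(-23 + 225\right) = 8 + 202 = 210$)
$b{\left(-42 \right)} + v = 26 + 210 = 236$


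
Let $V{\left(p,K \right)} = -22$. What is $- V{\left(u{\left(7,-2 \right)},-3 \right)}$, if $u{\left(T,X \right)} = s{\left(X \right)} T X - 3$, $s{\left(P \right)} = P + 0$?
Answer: $22$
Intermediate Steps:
$s{\left(P \right)} = P$
$u{\left(T,X \right)} = -3 + T X^{2}$ ($u{\left(T,X \right)} = X T X - 3 = T X X - 3 = T X^{2} - 3 = -3 + T X^{2}$)
$- V{\left(u{\left(7,-2 \right)},-3 \right)} = \left(-1\right) \left(-22\right) = 22$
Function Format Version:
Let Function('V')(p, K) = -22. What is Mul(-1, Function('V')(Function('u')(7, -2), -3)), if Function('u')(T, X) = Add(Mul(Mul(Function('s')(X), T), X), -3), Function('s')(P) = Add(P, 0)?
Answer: 22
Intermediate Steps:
Function('s')(P) = P
Function('u')(T, X) = Add(-3, Mul(T, Pow(X, 2))) (Function('u')(T, X) = Add(Mul(Mul(X, T), X), -3) = Add(Mul(Mul(T, X), X), -3) = Add(Mul(T, Pow(X, 2)), -3) = Add(-3, Mul(T, Pow(X, 2))))
Mul(-1, Function('V')(Function('u')(7, -2), -3)) = Mul(-1, -22) = 22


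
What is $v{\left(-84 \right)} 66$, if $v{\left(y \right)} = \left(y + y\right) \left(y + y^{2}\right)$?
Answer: $-77305536$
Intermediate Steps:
$v{\left(y \right)} = 2 y \left(y + y^{2}\right)$
$v{\left(-84 \right)} 66 = 2 \left(-84\right)^{2} \left(1 - 84\right) 66 = 2 \cdot 7056 \left(-83\right) 66 = \left(-1171296\right) 66 = -77305536$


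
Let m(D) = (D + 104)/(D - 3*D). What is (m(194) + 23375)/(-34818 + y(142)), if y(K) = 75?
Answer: -4534601/6740142 ≈ -0.67278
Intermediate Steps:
m(D) = -(104 + D)/(2*D) (m(D) = (104 + D)/((-2*D)) = (104 + D)*(-1/(2*D)) = -(104 + D)/(2*D))
(m(194) + 23375)/(-34818 + y(142)) = ((1/2)*(-104 - 1*194)/194 + 23375)/(-34818 + 75) = ((1/2)*(1/194)*(-104 - 194) + 23375)/(-34743) = ((1/2)*(1/194)*(-298) + 23375)*(-1/34743) = (-149/194 + 23375)*(-1/34743) = (4534601/194)*(-1/34743) = -4534601/6740142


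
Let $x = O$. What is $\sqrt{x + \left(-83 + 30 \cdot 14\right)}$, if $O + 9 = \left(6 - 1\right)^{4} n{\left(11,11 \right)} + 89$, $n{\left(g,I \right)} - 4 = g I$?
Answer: $\sqrt{78542} \approx 280.25$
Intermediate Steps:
$n{\left(g,I \right)} = 4 + I g$ ($n{\left(g,I \right)} = 4 + g I = 4 + I g$)
$O = 78205$ ($O = -9 + \left(\left(6 - 1\right)^{4} \left(4 + 11 \cdot 11\right) + 89\right) = -9 + \left(\left(6 - 1\right)^{4} \left(4 + 121\right) + 89\right) = -9 + \left(5^{4} \cdot 125 + 89\right) = -9 + \left(625 \cdot 125 + 89\right) = -9 + \left(78125 + 89\right) = -9 + 78214 = 78205$)
$x = 78205$
$\sqrt{x + \left(-83 + 30 \cdot 14\right)} = \sqrt{78205 + \left(-83 + 30 \cdot 14\right)} = \sqrt{78205 + \left(-83 + 420\right)} = \sqrt{78205 + 337} = \sqrt{78542}$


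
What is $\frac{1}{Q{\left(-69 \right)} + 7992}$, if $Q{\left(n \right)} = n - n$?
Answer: $\frac{1}{7992} \approx 0.00012513$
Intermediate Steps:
$Q{\left(n \right)} = 0$
$\frac{1}{Q{\left(-69 \right)} + 7992} = \frac{1}{0 + 7992} = \frac{1}{7992}$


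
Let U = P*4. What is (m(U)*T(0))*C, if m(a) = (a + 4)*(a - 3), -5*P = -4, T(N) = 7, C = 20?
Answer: 1008/5 ≈ 201.60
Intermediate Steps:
P = ⅘ (P = -⅕*(-4) = ⅘ ≈ 0.80000)
U = 16/5 (U = (⅘)*4 = 16/5 ≈ 3.2000)
m(a) = (-3 + a)*(4 + a) (m(a) = (4 + a)*(-3 + a) = (-3 + a)*(4 + a))
(m(U)*T(0))*C = ((-12 + 16/5 + (16/5)²)*7)*20 = ((-12 + 16/5 + 256/25)*7)*20 = ((36/25)*7)*20 = (252/25)*20 = 1008/5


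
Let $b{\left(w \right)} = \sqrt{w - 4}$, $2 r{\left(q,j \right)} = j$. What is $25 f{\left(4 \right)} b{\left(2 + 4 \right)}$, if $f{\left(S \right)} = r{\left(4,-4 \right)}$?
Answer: $- 50 \sqrt{2} \approx -70.711$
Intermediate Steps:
$r{\left(q,j \right)} = \frac{j}{2}$
$f{\left(S \right)} = -2$ ($f{\left(S \right)} = \frac{1}{2} \left(-4\right) = -2$)
$b{\left(w \right)} = \sqrt{-4 + w}$
$25 f{\left(4 \right)} b{\left(2 + 4 \right)} = 25 \left(-2\right) \sqrt{-4 + \left(2 + 4\right)} = - 50 \sqrt{-4 + 6} = - 50 \sqrt{2}$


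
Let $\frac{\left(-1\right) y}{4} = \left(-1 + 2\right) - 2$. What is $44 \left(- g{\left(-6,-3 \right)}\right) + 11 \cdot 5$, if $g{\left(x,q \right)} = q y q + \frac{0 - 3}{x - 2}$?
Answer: $- \frac{3091}{2} \approx -1545.5$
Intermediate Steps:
$y = 4$ ($y = - 4 \left(\left(-1 + 2\right) - 2\right) = - 4 \left(1 - 2\right) = \left(-4\right) \left(-1\right) = 4$)
$g{\left(x,q \right)} = - \frac{3}{-2 + x} + 4 q^{2}$ ($g{\left(x,q \right)} = q 4 q + \frac{0 - 3}{x - 2} = 4 q q - \frac{3}{-2 + x} = 4 q^{2} - \frac{3}{-2 + x} = - \frac{3}{-2 + x} + 4 q^{2}$)
$44 \left(- g{\left(-6,-3 \right)}\right) + 11 \cdot 5 = 44 \left(- \frac{-3 - 8 \left(-3\right)^{2} + 4 \left(-6\right) \left(-3\right)^{2}}{-2 - 6}\right) + 11 \cdot 5 = 44 \left(- \frac{-3 - 72 + 4 \left(-6\right) 9}{-8}\right) + 55 = 44 \left(- \frac{\left(-1\right) \left(-3 - 72 - 216\right)}{8}\right) + 55 = 44 \left(- \frac{\left(-1\right) \left(-291\right)}{8}\right) + 55 = 44 \left(\left(-1\right) \frac{291}{8}\right) + 55 = 44 \left(- \frac{291}{8}\right) + 55 = - \frac{3201}{2} + 55 = - \frac{3091}{2}$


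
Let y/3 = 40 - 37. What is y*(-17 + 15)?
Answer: -18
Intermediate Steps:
y = 9 (y = 3*(40 - 37) = 3*3 = 9)
y*(-17 + 15) = 9*(-17 + 15) = 9*(-2) = -18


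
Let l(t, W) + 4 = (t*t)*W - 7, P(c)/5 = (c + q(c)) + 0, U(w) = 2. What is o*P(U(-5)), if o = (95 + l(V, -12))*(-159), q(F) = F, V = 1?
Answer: -228960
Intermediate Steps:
P(c) = 10*c (P(c) = 5*((c + c) + 0) = 5*(2*c + 0) = 5*(2*c) = 10*c)
l(t, W) = -11 + W*t**2 (l(t, W) = -4 + ((t*t)*W - 7) = -4 + (t**2*W - 7) = -4 + (W*t**2 - 7) = -4 + (-7 + W*t**2) = -11 + W*t**2)
o = -11448 (o = (95 + (-11 - 12*1**2))*(-159) = (95 + (-11 - 12*1))*(-159) = (95 + (-11 - 12))*(-159) = (95 - 23)*(-159) = 72*(-159) = -11448)
o*P(U(-5)) = -114480*2 = -11448*20 = -228960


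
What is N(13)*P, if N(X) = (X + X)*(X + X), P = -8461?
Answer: -5719636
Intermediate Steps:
N(X) = 4*X**2 (N(X) = (2*X)*(2*X) = 4*X**2)
N(13)*P = (4*13**2)*(-8461) = (4*169)*(-8461) = 676*(-8461) = -5719636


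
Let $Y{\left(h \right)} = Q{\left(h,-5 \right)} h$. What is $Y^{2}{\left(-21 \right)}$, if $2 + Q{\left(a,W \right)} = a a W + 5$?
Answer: $2138322564$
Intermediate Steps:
$Q{\left(a,W \right)} = 3 + W a^{2}$ ($Q{\left(a,W \right)} = -2 + \left(a a W + 5\right) = -2 + \left(a^{2} W + 5\right) = -2 + \left(W a^{2} + 5\right) = -2 + \left(5 + W a^{2}\right) = 3 + W a^{2}$)
$Y{\left(h \right)} = h \left(3 - 5 h^{2}\right)$ ($Y{\left(h \right)} = \left(3 - 5 h^{2}\right) h = h \left(3 - 5 h^{2}\right)$)
$Y^{2}{\left(-21 \right)} = \left(- 21 \left(3 - 5 \left(-21\right)^{2}\right)\right)^{2} = \left(- 21 \left(3 - 2205\right)\right)^{2} = \left(\left(-21\right) \left(-2202\right)\right)^{2} = 46242^{2} = 2138322564$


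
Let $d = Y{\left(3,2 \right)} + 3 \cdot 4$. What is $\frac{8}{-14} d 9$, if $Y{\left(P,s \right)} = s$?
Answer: $-72$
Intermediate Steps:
$d = 14$ ($d = 2 + 3 \cdot 4 = 2 + 12 = 14$)
$\frac{8}{-14} d 9 = \frac{8}{-14} \cdot 14 \cdot 9 = 8 \left(- \frac{1}{14}\right) 14 \cdot 9 = \left(- \frac{4}{7}\right) 14 \cdot 9 = \left(-8\right) 9 = -72$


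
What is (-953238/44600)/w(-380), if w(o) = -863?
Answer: 476619/19244900 ≈ 0.024766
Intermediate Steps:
(-953238/44600)/w(-380) = -953238/44600/(-863) = -953238*1/44600*(-1/863) = -476619/22300*(-1/863) = 476619/19244900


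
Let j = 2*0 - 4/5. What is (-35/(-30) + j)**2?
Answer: 121/900 ≈ 0.13444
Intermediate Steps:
j = -4/5 (j = 0 - 4*1/5 = 0 - 4/5 = -4/5 ≈ -0.80000)
(-35/(-30) + j)**2 = (-35/(-30) - 4/5)**2 = (-35*(-1/30) - 4/5)**2 = (7/6 - 4/5)**2 = (11/30)**2 = 121/900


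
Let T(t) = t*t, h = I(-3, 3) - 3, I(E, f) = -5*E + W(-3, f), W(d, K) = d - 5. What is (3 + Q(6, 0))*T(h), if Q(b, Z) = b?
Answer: 144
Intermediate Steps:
W(d, K) = -5 + d
I(E, f) = -8 - 5*E (I(E, f) = -5*E + (-5 - 3) = -5*E - 8 = -8 - 5*E)
h = 4 (h = (-8 - 5*(-3)) - 3 = (-8 + 15) - 3 = 7 - 3 = 4)
T(t) = t²
(3 + Q(6, 0))*T(h) = (3 + 6)*4² = 9*16 = 144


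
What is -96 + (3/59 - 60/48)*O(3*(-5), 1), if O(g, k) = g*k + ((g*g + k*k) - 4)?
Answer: -81237/236 ≈ -344.22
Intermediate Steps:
O(g, k) = -4 + g**2 + k**2 + g*k (O(g, k) = g*k + ((g**2 + k**2) - 4) = g*k + (-4 + g**2 + k**2) = -4 + g**2 + k**2 + g*k)
-96 + (3/59 - 60/48)*O(3*(-5), 1) = -96 + (3/59 - 60/48)*(-4 + (3*(-5))**2 + 1**2 + (3*(-5))*1) = -96 + (3*(1/59) - 60*1/48)*(-4 + (-15)**2 + 1 - 15*1) = -96 + (3/59 - 5/4)*(-4 + 225 + 1 - 15) = -96 - 283/236*207 = -96 - 58581/236 = -81237/236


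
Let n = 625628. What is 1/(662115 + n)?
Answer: 1/1287743 ≈ 7.7655e-7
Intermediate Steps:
1/(662115 + n) = 1/(662115 + 625628) = 1/1287743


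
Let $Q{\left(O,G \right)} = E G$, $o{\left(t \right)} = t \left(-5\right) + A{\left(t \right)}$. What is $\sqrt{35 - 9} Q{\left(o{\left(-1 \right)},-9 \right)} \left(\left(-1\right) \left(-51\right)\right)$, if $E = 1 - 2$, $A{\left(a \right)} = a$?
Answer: $459 \sqrt{26} \approx 2340.4$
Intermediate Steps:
$E = -1$
$o{\left(t \right)} = - 4 t$ ($o{\left(t \right)} = t \left(-5\right) + t = - 5 t + t = - 4 t$)
$Q{\left(O,G \right)} = - G$
$\sqrt{35 - 9} Q{\left(o{\left(-1 \right)},-9 \right)} \left(\left(-1\right) \left(-51\right)\right) = \sqrt{35 - 9} \left(\left(-1\right) \left(-9\right)\right) \left(\left(-1\right) \left(-51\right)\right) = \sqrt{35 - 9} \cdot 9 \cdot 51 = \sqrt{26} \cdot 9 \cdot 51 = 9 \sqrt{26} \cdot 51 = 459 \sqrt{26}$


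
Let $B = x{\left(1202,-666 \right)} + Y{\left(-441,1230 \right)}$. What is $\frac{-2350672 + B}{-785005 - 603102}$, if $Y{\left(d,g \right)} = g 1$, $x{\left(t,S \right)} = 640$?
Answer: $\frac{2348802}{1388107} \approx 1.6921$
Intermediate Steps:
$Y{\left(d,g \right)} = g$
$B = 1870$ ($B = 640 + 1230 = 1870$)
$\frac{-2350672 + B}{-785005 - 603102} = \frac{-2350672 + 1870}{-785005 - 603102} = - \frac{2348802}{-1388107} = \left(-2348802\right) \left(- \frac{1}{1388107}\right) = \frac{2348802}{1388107}$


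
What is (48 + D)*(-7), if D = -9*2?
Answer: -210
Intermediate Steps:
D = -18
(48 + D)*(-7) = (48 - 18)*(-7) = 30*(-7) = -210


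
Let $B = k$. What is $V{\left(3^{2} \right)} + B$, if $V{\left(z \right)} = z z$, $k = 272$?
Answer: $353$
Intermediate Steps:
$V{\left(z \right)} = z^{2}$
$B = 272$
$V{\left(3^{2} \right)} + B = \left(3^{2}\right)^{2} + 272 = 9^{2} + 272 = 81 + 272 = 353$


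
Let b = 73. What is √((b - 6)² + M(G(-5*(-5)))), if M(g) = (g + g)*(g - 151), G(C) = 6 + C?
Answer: I*√2951 ≈ 54.323*I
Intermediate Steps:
M(g) = 2*g*(-151 + g) (M(g) = (2*g)*(-151 + g) = 2*g*(-151 + g))
√((b - 6)² + M(G(-5*(-5)))) = √((73 - 6)² + 2*(6 - 5*(-5))*(-151 + (6 - 5*(-5)))) = √(67² + 2*(6 + 25)*(-151 + (6 + 25))) = √(4489 + 2*31*(-151 + 31)) = √(4489 + 2*31*(-120)) = √(4489 - 7440) = √(-2951) = I*√2951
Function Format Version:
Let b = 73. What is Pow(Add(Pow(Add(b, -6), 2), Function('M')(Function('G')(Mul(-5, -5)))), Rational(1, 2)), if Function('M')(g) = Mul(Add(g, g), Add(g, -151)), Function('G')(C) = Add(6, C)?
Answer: Mul(I, Pow(2951, Rational(1, 2))) ≈ Mul(54.323, I)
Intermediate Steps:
Function('M')(g) = Mul(2, g, Add(-151, g)) (Function('M')(g) = Mul(Mul(2, g), Add(-151, g)) = Mul(2, g, Add(-151, g)))
Pow(Add(Pow(Add(b, -6), 2), Function('M')(Function('G')(Mul(-5, -5)))), Rational(1, 2)) = Pow(Add(Pow(Add(73, -6), 2), Mul(2, Add(6, Mul(-5, -5)), Add(-151, Add(6, Mul(-5, -5))))), Rational(1, 2)) = Pow(Add(Pow(67, 2), Mul(2, Add(6, 25), Add(-151, Add(6, 25)))), Rational(1, 2)) = Pow(Add(4489, Mul(2, 31, Add(-151, 31))), Rational(1, 2)) = Pow(Add(4489, Mul(2, 31, -120)), Rational(1, 2)) = Pow(Add(4489, -7440), Rational(1, 2)) = Pow(-2951, Rational(1, 2)) = Mul(I, Pow(2951, Rational(1, 2)))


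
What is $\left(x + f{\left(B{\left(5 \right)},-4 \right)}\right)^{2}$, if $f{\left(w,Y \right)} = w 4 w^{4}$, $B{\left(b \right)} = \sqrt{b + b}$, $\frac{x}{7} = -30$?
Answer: $1644100 - 168000 \sqrt{10} \approx 1.1128 \cdot 10^{6}$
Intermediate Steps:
$x = -210$ ($x = 7 \left(-30\right) = -210$)
$B{\left(b \right)} = \sqrt{2} \sqrt{b}$ ($B{\left(b \right)} = \sqrt{2 b} = \sqrt{2} \sqrt{b}$)
$f{\left(w,Y \right)} = 4 w^{5}$ ($f{\left(w,Y \right)} = 4 w w^{4} = 4 w^{5}$)
$\left(x + f{\left(B{\left(5 \right)},-4 \right)}\right)^{2} = \left(-210 + 4 \left(\sqrt{2} \sqrt{5}\right)^{5}\right)^{2} = \left(-210 + 4 \left(\sqrt{10}\right)^{5}\right)^{2} = \left(-210 + 4 \cdot 100 \sqrt{10}\right)^{2} = \left(-210 + 400 \sqrt{10}\right)^{2}$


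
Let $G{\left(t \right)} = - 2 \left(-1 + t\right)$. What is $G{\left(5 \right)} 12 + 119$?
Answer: $23$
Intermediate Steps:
$G{\left(t \right)} = 2 - 2 t$
$G{\left(5 \right)} 12 + 119 = \left(2 - 10\right) 12 + 119 = \left(-8\right) 12 + 119 = -96 + 119 = 23$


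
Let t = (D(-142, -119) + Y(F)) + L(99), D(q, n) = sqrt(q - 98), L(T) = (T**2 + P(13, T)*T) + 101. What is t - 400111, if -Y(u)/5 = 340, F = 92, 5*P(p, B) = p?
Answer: -1958258/5 + 4*I*sqrt(15) ≈ -3.9165e+5 + 15.492*I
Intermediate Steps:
P(p, B) = p/5
Y(u) = -1700 (Y(u) = -5*340 = -1700)
L(T) = 101 + T**2 + 13*T/5 (L(T) = (T**2 + ((1/5)*13)*T) + 101 = (T**2 + 13*T/5) + 101 = 101 + T**2 + 13*T/5)
D(q, n) = sqrt(-98 + q)
t = 42297/5 + 4*I*sqrt(15) (t = (sqrt(-98 - 142) - 1700) + (101 + 99**2 + (13/5)*99) = (sqrt(-240) - 1700) + (101 + 9801 + 1287/5) = (4*I*sqrt(15) - 1700) + 50797/5 = (-1700 + 4*I*sqrt(15)) + 50797/5 = 42297/5 + 4*I*sqrt(15) ≈ 8459.4 + 15.492*I)
t - 400111 = (42297/5 + 4*I*sqrt(15)) - 400111 = -1958258/5 + 4*I*sqrt(15)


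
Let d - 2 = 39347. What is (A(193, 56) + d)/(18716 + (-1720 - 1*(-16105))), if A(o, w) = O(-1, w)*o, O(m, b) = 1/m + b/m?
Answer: 28348/33101 ≈ 0.85641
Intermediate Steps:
d = 39349 (d = 2 + 39347 = 39349)
O(m, b) = 1/m + b/m
A(o, w) = o*(-1 - w) (A(o, w) = ((1 + w)/(-1))*o = (-(1 + w))*o = (-1 - w)*o = o*(-1 - w))
(A(193, 56) + d)/(18716 + (-1720 - 1*(-16105))) = (193*(-1 - 1*56) + 39349)/(18716 + (-1720 - 1*(-16105))) = (193*(-1 - 56) + 39349)/(18716 + (-1720 + 16105)) = (193*(-57) + 39349)/(18716 + 14385) = (-11001 + 39349)/33101 = 28348*(1/33101) = 28348/33101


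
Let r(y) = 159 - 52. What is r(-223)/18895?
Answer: 107/18895 ≈ 0.0056629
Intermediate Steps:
r(y) = 107
r(-223)/18895 = 107/18895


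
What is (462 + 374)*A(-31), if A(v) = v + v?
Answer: -51832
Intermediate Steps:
A(v) = 2*v
(462 + 374)*A(-31) = (462 + 374)*(2*(-31)) = 836*(-62) = -51832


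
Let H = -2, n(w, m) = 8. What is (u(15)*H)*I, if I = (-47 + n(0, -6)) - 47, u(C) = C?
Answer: 2580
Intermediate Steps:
I = -86 (I = (-47 + 8) - 47 = -39 - 47 = -86)
(u(15)*H)*I = (15*(-2))*(-86) = -30*(-86) = 2580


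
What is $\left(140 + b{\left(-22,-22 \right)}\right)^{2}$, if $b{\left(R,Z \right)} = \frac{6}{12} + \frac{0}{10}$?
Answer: $\frac{78961}{4} \approx 19740.0$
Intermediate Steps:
$b{\left(R,Z \right)} = \frac{1}{2}$ ($b{\left(R,Z \right)} = 6 \cdot \frac{1}{12} + 0 \cdot \frac{1}{10} = \frac{1}{2} + 0 = \frac{1}{2}$)
$\left(140 + b{\left(-22,-22 \right)}\right)^{2} = \left(140 + \frac{1}{2}\right)^{2} = \left(\frac{281}{2}\right)^{2} = \frac{78961}{4}$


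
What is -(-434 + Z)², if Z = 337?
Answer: -9409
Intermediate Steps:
-(-434 + Z)² = -(-434 + 337)² = -1*(-97)² = -1*9409 = -9409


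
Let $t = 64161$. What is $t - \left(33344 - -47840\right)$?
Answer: $-17023$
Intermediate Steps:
$t - \left(33344 - -47840\right) = 64161 - \left(33344 - -47840\right) = 64161 - \left(33344 + 47840\right) = 64161 - 81184 = -17023$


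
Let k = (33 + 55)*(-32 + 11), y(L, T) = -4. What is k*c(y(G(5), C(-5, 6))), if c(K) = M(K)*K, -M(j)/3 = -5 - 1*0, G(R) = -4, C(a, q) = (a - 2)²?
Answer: 110880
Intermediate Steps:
C(a, q) = (-2 + a)²
k = -1848 (k = 88*(-21) = -1848)
M(j) = 15 (M(j) = -3*(-5 - 1*0) = -3*(-5 + 0) = -3*(-5) = 15)
c(K) = 15*K
k*c(y(G(5), C(-5, 6))) = -27720*(-4) = -1848*(-60) = 110880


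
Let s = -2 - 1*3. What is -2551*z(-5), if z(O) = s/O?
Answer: -2551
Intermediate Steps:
s = -5 (s = -2 - 3 = -5)
z(O) = -5/O
-2551*z(-5) = -(-12755)/(-5) = -(-12755)*(-1)/5 = -2551*1 = -2551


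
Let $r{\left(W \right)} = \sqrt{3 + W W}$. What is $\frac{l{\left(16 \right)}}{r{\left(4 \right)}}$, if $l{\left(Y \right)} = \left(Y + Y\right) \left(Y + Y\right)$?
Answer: $\frac{1024 \sqrt{19}}{19} \approx 234.92$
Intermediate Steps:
$l{\left(Y \right)} = 4 Y^{2}$ ($l{\left(Y \right)} = 2 Y 2 Y = 4 Y^{2}$)
$r{\left(W \right)} = \sqrt{3 + W^{2}}$
$\frac{l{\left(16 \right)}}{r{\left(4 \right)}} = \frac{4 \cdot 16^{2}}{\sqrt{3 + 4^{2}}} = \frac{4 \cdot 256}{\sqrt{3 + 16}} = \frac{1024}{\sqrt{19}} = 1024 \frac{\sqrt{19}}{19} = \frac{1024 \sqrt{19}}{19}$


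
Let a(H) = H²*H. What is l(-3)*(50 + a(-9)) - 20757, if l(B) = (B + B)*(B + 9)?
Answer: 3687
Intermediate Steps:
a(H) = H³
l(B) = 2*B*(9 + B) (l(B) = (2*B)*(9 + B) = 2*B*(9 + B))
l(-3)*(50 + a(-9)) - 20757 = (2*(-3)*(9 - 3))*(50 + (-9)³) - 20757 = (2*(-3)*6)*(50 - 729) - 20757 = -36*(-679) - 20757 = 24444 - 20757 = 3687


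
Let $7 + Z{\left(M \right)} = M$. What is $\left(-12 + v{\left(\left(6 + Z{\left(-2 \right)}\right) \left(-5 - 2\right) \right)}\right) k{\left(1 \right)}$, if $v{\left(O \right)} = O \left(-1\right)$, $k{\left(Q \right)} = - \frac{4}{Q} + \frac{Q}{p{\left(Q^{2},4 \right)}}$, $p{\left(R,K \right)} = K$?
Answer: $\frac{495}{4} \approx 123.75$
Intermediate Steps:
$Z{\left(M \right)} = -7 + M$
$k{\left(Q \right)} = - \frac{4}{Q} + \frac{Q}{4}$
$v{\left(O \right)} = - O$
$\left(-12 + v{\left(\left(6 + Z{\left(-2 \right)}\right) \left(-5 - 2\right) \right)}\right) k{\left(1 \right)} = \left(-12 - \left(6 - 9\right) \left(-5 - 2\right)\right) \left(- \frac{4}{1} + \frac{1}{4} \cdot 1\right) = \left(-12 - \left(6 - 9\right) \left(-7\right)\right) \left(\left(-4\right) 1 + \frac{1}{4}\right) = \left(-12 - \left(-3\right) \left(-7\right)\right) \left(-4 + \frac{1}{4}\right) = \left(-12 - 21\right) \left(- \frac{15}{4}\right) = \left(-33\right) \left(- \frac{15}{4}\right) = \frac{495}{4}$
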